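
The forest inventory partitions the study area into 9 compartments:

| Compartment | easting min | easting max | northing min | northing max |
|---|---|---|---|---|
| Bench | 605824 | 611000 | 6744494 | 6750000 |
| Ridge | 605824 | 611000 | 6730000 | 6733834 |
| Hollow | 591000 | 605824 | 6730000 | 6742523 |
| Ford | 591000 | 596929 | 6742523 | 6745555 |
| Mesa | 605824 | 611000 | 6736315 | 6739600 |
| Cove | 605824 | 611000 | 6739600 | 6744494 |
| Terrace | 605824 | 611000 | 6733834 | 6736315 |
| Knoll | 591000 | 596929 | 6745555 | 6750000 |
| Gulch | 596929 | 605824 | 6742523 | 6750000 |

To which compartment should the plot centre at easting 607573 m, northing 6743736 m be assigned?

The point has easting = 607573 and northing = 6743736.
Only Cove satisfies 605824 ≤ easting ≤ 611000 and 6739600 ≤ northing ≤ 6744494.

Cove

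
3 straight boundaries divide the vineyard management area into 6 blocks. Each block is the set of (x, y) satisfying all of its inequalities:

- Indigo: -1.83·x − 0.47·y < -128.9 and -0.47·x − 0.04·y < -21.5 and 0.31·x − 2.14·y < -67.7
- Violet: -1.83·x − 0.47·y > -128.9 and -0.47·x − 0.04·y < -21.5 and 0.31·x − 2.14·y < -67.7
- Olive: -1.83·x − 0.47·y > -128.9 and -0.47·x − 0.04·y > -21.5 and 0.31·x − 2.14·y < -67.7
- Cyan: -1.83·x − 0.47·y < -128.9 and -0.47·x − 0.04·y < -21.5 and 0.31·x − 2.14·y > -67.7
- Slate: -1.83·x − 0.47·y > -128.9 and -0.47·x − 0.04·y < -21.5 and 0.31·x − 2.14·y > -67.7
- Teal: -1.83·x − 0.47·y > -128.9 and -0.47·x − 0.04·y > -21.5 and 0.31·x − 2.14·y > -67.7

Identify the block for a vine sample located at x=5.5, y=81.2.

-1.83·5.5 − 0.47·81.2 = -48.229, which is > -128.9
-0.47·5.5 − 0.04·81.2 = -5.833, which is > -21.5
0.31·5.5 − 2.14·81.2 = -172.063, which is < -67.7
This sign pattern matches Olive.

Olive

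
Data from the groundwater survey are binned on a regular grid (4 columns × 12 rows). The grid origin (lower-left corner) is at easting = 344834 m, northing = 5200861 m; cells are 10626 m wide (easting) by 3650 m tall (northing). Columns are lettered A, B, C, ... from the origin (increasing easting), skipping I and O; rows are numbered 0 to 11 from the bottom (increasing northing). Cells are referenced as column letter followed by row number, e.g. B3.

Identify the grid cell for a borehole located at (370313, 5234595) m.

Column index: ⌊(370313 − 344834) / 10626⌋ = ⌊2.398⌋ = 2 → column C
Row offset from origin: ⌊(5234595 − 5200861) / 3650⌋ = ⌊9.242⌋ = 9 → row 9

C9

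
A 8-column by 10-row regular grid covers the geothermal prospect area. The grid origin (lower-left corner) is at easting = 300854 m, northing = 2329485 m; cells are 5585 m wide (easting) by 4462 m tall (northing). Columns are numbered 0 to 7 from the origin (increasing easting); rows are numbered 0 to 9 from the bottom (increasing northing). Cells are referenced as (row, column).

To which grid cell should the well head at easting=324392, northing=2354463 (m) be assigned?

Column index: ⌊(324392 − 300854) / 5585⌋ = ⌊4.215⌋ = 4
Row offset from origin: ⌊(2354463 − 2329485) / 4462⌋ = ⌊5.598⌋ = 5 → row 5

(5, 4)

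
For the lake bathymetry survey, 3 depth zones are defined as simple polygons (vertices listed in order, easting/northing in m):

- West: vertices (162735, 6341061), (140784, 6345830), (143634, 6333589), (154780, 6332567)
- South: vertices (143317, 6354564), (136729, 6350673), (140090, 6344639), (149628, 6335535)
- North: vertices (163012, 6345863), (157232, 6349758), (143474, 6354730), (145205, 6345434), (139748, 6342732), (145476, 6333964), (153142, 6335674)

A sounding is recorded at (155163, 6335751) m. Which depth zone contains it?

Cast a ray rightward from (155163, 6335751). For each polygon, the edges (by vertex number in listed order) whose endpoints lie on opposite sides of northing = 6335751, where each meets that height, and whether that is right or left of the point:
West: 2–3 at easting≈143130.6 (left), 4–1 at easting≈157762.0 (right) → 1 crossing.
South: 3–4 at easting≈149401.7 (left), 4–1 at easting≈149556.4 (left) → 0 crossings.
North: 5–6 at easting≈144308.6 (left), 7–1 at easting≈153216.6 (left) → 0 crossings.
Only West has an odd count, so the point is inside West.

West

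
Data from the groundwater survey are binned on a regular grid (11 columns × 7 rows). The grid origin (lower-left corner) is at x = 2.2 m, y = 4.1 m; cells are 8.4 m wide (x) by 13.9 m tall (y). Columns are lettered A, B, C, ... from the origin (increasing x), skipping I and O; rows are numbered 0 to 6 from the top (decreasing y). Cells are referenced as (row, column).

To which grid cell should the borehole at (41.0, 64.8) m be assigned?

(2, E)

Column index: ⌊(41.0 − 2.2) / 8.4⌋ = ⌊4.619⌋ = 4 → column E
Row offset from origin: ⌊(64.8 − 4.1) / 13.9⌋ = ⌊4.367⌋ = 4 → row 2 (counted from top)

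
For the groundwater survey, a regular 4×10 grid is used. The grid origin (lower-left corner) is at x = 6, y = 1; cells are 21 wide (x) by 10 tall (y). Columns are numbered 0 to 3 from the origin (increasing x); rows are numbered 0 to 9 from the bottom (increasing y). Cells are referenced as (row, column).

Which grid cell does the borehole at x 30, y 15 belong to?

Column index: ⌊(30 − 6) / 21⌋ = ⌊1.143⌋ = 1
Row offset from origin: ⌊(15 − 1) / 10⌋ = ⌊1.400⌋ = 1 → row 1

(1, 1)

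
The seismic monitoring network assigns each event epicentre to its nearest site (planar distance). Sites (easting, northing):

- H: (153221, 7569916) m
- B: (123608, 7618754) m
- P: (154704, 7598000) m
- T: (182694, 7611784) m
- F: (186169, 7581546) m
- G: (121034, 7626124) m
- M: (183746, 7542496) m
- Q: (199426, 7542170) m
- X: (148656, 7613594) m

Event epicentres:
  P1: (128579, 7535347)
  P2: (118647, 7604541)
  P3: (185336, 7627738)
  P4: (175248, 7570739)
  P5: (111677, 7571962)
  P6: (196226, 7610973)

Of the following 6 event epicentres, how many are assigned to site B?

1

P1 → H
P2 → B
P3 → T
P4 → F
P5 → H
P6 → T
1 of the 6 goes to B.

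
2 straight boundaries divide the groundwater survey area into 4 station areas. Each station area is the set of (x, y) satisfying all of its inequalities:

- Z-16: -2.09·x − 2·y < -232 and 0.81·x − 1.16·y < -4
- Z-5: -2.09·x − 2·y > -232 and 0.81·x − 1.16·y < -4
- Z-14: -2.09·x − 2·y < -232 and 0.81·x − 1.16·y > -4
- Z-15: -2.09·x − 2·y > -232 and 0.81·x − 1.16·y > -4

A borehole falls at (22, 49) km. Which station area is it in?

Z-5

-2.09·22 − 2·49 = -143.980, which is > -232
0.81·22 − 1.16·49 = -39.020, which is < -4
This sign pattern matches Z-5.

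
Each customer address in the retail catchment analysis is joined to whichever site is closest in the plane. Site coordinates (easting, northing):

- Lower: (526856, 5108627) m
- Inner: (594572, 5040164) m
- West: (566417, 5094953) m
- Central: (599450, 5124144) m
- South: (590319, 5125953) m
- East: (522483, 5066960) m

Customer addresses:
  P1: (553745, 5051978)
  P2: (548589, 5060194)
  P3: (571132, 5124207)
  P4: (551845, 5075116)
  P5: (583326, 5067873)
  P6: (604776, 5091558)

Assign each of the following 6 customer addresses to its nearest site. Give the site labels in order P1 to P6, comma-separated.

East, East, South, West, Inner, Central

P1 → East (d²=1201772968.00)
P2 → East (d²=727301992.00)
P3 → South (d²=371189485.00)
P4 → West (d²=605849753.00)
P5 → Inner (d²=894261197.00)
P6 → Central (d²=1090213672.00)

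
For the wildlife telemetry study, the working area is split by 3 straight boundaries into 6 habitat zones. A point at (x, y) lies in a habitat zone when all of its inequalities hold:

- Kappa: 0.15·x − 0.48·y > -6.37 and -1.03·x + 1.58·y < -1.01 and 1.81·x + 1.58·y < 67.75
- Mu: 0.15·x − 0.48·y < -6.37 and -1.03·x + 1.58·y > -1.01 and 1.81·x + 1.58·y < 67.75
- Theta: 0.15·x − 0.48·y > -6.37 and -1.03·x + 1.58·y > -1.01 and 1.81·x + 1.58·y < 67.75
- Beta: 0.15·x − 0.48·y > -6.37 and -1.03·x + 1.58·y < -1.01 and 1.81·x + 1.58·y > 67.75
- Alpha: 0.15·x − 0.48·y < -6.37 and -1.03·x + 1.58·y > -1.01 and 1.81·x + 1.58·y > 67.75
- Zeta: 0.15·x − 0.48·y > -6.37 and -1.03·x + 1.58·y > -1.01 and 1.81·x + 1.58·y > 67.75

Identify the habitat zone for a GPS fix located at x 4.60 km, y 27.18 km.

0.15·4.60 − 0.48·27.18 = -12.356, which is < -6.37
-1.03·4.60 + 1.58·27.18 = 38.206, which is > -1.01
1.81·4.60 + 1.58·27.18 = 51.270, which is < 67.75
This sign pattern matches Mu.

Mu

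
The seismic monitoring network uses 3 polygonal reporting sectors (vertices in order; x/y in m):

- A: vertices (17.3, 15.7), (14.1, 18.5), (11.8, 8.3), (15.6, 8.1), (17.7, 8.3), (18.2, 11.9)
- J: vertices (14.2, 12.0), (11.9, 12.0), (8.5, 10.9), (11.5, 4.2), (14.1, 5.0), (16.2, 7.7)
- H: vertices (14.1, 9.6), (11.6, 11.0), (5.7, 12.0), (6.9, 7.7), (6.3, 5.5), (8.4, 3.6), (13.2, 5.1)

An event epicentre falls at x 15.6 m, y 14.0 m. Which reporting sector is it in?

Cast a ray rightward from (15.6, 14.0). For each polygon, the edges (by vertex number in listed order) whose endpoints lie on opposite sides of y = 14.0, where each meets that height, and whether that is right or left of the point:
A: 2–3 at x≈13.09 (left), 6–1 at x≈17.70 (right) → 1 crossing.
J: no edge straddles that height → 0 crossings.
H: no edge straddles that height → 0 crossings.
Only A has an odd count, so the point is inside A.

A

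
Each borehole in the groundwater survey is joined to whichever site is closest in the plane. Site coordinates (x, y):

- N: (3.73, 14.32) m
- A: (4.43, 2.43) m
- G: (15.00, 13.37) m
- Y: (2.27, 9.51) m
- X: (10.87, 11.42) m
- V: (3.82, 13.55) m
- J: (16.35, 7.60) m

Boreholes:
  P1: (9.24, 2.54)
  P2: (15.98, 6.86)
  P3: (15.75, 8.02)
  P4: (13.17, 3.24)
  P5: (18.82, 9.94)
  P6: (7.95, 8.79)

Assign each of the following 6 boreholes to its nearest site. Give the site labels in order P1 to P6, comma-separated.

A, J, J, J, J, X

P1 → A (d²=23.15)
P2 → J (d²=0.68)
P3 → J (d²=0.54)
P4 → J (d²=29.12)
P5 → J (d²=11.58)
P6 → X (d²=15.44)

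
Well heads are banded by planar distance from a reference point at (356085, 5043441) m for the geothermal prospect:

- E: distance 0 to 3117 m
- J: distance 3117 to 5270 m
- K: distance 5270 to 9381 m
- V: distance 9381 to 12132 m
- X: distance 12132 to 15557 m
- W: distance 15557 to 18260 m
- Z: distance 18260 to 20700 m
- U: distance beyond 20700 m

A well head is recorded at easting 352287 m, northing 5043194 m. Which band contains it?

Distance = √((352287−356085)² + (5043194−5043441)²) = √(14424804.000 + 61009.000) = 3806.023 m.
3117 ≤ 3806.023 < 5270 → J.

J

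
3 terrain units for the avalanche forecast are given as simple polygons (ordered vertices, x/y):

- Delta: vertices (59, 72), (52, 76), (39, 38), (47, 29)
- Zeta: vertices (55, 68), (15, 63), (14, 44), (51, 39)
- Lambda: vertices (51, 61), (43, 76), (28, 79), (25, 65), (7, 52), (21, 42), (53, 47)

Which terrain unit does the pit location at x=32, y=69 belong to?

Lambda

Cast a ray rightward from (32, 69). For each polygon, the edges (by vertex number in listed order) whose endpoints lie on opposite sides of y = 69, where each meets that height, and whether that is right or left of the point:
Delta: 2–3 at x≈49.6 (right), 4–1 at x≈58.2 (right) → 2 crossings.
Zeta: no edge straddles that height → 0 crossings.
Lambda: 1–2 at x≈46.7 (right), 3–4 at x≈25.9 (left) → 1 crossing.
Only Lambda has an odd count, so the point is inside Lambda.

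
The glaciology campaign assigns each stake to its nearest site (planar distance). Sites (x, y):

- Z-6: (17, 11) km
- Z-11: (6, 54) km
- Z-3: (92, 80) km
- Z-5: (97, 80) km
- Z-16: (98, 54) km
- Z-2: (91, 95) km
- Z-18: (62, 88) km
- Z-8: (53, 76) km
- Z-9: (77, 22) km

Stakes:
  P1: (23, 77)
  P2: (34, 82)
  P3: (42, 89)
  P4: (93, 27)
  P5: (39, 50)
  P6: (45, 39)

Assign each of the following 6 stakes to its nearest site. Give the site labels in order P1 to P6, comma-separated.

Z-11, Z-8, Z-8, Z-9, Z-8, Z-9

P1 → Z-11 (d²=818.00)
P2 → Z-8 (d²=397.00)
P3 → Z-8 (d²=290.00)
P4 → Z-9 (d²=281.00)
P5 → Z-8 (d²=872.00)
P6 → Z-9 (d²=1313.00)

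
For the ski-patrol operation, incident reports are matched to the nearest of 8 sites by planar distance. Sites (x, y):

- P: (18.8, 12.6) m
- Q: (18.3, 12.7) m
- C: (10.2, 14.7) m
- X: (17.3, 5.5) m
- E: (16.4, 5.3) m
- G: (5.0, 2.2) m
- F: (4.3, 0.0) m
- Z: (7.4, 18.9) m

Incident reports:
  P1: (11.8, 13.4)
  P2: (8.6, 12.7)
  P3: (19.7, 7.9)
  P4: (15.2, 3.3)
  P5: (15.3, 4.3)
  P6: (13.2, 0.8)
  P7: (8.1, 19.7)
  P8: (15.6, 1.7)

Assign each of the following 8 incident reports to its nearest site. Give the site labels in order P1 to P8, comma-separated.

P1 → C (d²=4.25)
P2 → C (d²=6.56)
P3 → X (d²=11.52)
P4 → E (d²=5.44)
P5 → E (d²=2.21)
P6 → E (d²=30.49)
P7 → Z (d²=1.13)
P8 → E (d²=13.60)

C, C, X, E, E, E, Z, E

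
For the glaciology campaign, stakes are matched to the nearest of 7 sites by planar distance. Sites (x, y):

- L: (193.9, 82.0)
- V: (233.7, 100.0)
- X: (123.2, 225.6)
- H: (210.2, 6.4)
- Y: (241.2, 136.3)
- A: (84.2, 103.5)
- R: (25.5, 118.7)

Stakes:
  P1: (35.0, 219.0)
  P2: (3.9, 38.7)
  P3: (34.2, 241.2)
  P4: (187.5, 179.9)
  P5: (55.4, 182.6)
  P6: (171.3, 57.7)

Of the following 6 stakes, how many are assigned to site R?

2

P1 → X
P2 → R
P3 → X
P4 → Y
P5 → R
P6 → L
2 of the 6 go to R.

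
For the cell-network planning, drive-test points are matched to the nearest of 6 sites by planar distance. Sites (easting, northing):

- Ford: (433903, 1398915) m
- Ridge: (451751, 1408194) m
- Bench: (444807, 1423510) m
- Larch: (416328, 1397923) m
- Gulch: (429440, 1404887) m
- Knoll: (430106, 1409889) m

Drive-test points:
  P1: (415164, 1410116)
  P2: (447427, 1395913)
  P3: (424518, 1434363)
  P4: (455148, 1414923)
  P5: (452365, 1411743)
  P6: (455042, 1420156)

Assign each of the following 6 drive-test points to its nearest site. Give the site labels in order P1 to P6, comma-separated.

P1 → Larch (d²=150024145.00)
P2 → Ridge (d²=169519937.00)
P3 → Bench (d²=529431130.00)
P4 → Ridge (d²=56819050.00)
P5 → Ridge (d²=12972397.00)
P6 → Bench (d²=116004541.00)

Larch, Ridge, Bench, Ridge, Ridge, Bench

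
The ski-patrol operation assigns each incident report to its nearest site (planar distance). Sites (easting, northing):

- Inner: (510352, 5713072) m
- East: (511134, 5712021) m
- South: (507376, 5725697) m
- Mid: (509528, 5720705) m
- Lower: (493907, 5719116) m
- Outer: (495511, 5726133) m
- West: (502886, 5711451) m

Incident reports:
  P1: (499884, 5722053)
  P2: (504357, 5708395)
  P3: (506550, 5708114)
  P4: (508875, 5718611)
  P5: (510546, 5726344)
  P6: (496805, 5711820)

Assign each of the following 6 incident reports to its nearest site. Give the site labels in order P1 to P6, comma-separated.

Outer, West, West, Mid, South, West

P1 → Outer (d²=35769529.00)
P2 → West (d²=11502977.00)
P3 → West (d²=24560465.00)
P4 → Mid (d²=4811245.00)
P5 → South (d²=10467509.00)
P6 → West (d²=37114722.00)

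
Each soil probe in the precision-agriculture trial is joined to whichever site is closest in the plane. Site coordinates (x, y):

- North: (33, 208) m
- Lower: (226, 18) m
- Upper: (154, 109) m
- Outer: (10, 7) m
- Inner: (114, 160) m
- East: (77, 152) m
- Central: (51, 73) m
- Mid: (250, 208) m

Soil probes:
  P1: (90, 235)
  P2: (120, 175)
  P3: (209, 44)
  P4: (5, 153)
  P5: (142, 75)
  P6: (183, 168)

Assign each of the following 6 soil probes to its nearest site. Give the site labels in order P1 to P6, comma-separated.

North, Inner, Lower, North, Upper, Upper

P1 → North (d²=3978.00)
P2 → Inner (d²=261.00)
P3 → Lower (d²=965.00)
P4 → North (d²=3809.00)
P5 → Upper (d²=1300.00)
P6 → Upper (d²=4322.00)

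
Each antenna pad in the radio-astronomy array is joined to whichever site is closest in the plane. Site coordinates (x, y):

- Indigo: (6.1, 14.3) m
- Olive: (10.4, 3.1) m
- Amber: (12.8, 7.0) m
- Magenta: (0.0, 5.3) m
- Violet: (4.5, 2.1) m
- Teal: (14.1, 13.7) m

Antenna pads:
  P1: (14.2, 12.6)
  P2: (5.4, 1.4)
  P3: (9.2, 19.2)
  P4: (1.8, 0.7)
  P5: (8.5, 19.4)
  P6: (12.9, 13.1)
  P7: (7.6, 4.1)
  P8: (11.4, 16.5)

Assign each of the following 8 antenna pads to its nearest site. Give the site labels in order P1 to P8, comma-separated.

Teal, Violet, Indigo, Violet, Indigo, Teal, Olive, Teal

P1 → Teal (d²=1.22)
P2 → Violet (d²=1.30)
P3 → Indigo (d²=33.62)
P4 → Violet (d²=9.25)
P5 → Indigo (d²=31.77)
P6 → Teal (d²=1.80)
P7 → Olive (d²=8.84)
P8 → Teal (d²=15.13)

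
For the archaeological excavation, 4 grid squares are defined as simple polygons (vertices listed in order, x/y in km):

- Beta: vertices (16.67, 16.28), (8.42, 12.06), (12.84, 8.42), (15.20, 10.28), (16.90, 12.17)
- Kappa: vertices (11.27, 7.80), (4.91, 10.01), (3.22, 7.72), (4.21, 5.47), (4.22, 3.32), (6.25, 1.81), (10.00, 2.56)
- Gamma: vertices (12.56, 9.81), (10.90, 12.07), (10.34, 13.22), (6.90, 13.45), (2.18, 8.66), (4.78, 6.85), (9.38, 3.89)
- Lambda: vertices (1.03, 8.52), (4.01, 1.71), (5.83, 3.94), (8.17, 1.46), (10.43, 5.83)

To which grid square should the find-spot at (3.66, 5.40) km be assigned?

Lambda

Cast a ray rightward from (3.66, 5.40). For each polygon, the edges (by vertex number in listed order) whose endpoints lie on opposite sides of y = 5.40, where each meets that height, and whether that is right or left of the point:
Beta: no edge straddles that height → 0 crossings.
Kappa: 4–5 at x≈4.210 (right), 7–1 at x≈10.688 (right) → 2 crossings.
Gamma: 6–7 at x≈7.033 (right), 7–1 at x≈10.191 (right) → 2 crossings.
Lambda: 1–2 at x≈2.395 (left), 4–5 at x≈10.208 (right) → 1 crossing.
Only Lambda has an odd count, so the point is inside Lambda.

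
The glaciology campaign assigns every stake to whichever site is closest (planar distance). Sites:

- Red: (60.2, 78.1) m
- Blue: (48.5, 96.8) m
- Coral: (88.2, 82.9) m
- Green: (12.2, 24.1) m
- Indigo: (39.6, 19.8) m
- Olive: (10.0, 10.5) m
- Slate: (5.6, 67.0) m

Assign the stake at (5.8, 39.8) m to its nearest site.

Green

Squared distances to each site:
Red: 4426.250; Blue: 5072.290; Coral: 8647.370; Green: 287.450; Indigo: 1542.440; Olive: 876.130; Slate: 739.880.
Minimum at Green.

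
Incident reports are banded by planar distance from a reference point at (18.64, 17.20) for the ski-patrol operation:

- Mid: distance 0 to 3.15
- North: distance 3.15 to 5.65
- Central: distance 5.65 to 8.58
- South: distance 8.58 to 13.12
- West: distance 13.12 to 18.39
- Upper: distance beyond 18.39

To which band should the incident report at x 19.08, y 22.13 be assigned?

Distance = √((19.08−18.64)² + (22.13−17.20)²) = √(0.194 + 24.305) = 4.950.
3.15 ≤ 4.950 < 5.65 → North.

North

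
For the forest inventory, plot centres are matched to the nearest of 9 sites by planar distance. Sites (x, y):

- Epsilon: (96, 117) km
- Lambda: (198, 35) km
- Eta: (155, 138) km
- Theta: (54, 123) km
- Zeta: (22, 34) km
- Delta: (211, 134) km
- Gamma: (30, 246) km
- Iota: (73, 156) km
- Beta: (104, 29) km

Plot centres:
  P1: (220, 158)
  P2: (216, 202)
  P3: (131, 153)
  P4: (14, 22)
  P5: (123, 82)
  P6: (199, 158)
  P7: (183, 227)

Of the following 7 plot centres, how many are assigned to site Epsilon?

1

P1 → Delta
P2 → Delta
P3 → Eta
P4 → Zeta
P5 → Epsilon
P6 → Delta
P7 → Eta
1 of the 7 goes to Epsilon.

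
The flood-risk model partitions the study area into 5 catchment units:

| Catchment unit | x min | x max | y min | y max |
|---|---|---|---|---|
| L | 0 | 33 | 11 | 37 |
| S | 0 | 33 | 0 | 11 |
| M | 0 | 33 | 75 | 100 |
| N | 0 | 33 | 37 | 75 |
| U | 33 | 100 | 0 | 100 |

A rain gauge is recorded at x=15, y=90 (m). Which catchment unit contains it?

M

The point has x = 15 and y = 90.
Only M satisfies 0 ≤ x ≤ 33 and 75 ≤ y ≤ 100.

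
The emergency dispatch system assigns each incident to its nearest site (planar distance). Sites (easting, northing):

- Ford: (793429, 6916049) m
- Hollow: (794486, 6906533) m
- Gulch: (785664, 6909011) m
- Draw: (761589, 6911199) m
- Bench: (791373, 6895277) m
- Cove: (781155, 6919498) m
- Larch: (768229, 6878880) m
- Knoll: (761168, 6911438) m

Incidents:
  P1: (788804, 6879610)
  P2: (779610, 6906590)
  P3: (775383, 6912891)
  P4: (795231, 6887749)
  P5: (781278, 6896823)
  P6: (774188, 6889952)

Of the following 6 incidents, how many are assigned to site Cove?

1

P1 → Bench
P2 → Gulch
P3 → Cove
P4 → Bench
P5 → Bench
P6 → Larch
1 of the 6 goes to Cove.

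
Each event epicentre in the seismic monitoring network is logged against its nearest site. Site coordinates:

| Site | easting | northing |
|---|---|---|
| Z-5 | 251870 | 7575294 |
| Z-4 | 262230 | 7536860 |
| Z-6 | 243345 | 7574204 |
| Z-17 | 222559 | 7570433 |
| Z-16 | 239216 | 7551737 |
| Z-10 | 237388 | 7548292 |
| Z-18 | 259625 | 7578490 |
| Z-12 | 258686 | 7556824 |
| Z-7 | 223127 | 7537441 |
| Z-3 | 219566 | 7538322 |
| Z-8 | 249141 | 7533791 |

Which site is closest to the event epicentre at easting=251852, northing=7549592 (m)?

Squared distances to each site:
Z-5: 660593128.000; Z-4: 269806708.000; Z-6: 678119593.000; Z-17: 1292427130.000; Z-16: 164269521.000; Z-10: 210897296.000; Z-18: 895513933.000; Z-12: 99005380.000; Z-7: 972772426.000; Z-3: 1169398696.000; Z-8: 257021122.000.
Minimum at Z-12.

Z-12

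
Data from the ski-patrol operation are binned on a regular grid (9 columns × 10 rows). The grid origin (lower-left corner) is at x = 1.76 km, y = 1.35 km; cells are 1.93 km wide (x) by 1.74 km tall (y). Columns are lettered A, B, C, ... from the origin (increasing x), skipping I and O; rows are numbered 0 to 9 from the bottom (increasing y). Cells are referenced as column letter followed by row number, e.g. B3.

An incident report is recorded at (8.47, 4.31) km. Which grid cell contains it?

D1

Column index: ⌊(8.47 − 1.76) / 1.93⌋ = ⌊3.477⌋ = 3 → column D
Row offset from origin: ⌊(4.31 − 1.35) / 1.74⌋ = ⌊1.701⌋ = 1 → row 1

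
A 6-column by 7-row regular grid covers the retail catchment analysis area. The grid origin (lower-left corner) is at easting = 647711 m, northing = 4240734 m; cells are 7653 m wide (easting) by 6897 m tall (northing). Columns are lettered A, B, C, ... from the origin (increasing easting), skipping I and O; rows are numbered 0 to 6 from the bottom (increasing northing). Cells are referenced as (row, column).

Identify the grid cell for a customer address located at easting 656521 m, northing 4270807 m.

(4, B)

Column index: ⌊(656521 − 647711) / 7653⌋ = ⌊1.151⌋ = 1 → column B
Row offset from origin: ⌊(4270807 − 4240734) / 6897⌋ = ⌊4.360⌋ = 4 → row 4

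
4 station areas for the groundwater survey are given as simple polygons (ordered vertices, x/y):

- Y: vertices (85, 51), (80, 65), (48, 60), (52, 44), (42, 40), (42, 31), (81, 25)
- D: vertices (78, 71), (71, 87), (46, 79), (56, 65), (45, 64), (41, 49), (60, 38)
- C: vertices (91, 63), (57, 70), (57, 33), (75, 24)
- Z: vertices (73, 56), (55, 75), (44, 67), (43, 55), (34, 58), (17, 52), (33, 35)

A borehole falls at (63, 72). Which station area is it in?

Cast a ray rightward from (63, 72). For each polygon, the edges (by vertex number in listed order) whose endpoints lie on opposite sides of y = 72, where each meets that height, and whether that is right or left of the point:
Y: no edge straddles that height → 0 crossings.
D: 1–2 at x≈77.6 (right), 3–4 at x≈51.0 (left) → 1 crossing.
C: no edge straddles that height → 0 crossings.
Z: 1–2 at x≈57.8 (left), 2–3 at x≈50.9 (left) → 0 crossings.
Only D has an odd count, so the point is inside D.

D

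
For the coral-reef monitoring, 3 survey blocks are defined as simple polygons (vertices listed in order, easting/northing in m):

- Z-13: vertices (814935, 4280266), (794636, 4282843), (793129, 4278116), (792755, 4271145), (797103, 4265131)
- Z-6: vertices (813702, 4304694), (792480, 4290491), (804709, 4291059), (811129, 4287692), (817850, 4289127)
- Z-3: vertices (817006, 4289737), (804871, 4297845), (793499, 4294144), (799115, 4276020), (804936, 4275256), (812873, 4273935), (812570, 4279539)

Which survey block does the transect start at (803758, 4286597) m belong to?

Cast a ray rightward from (803758, 4286597). For each polygon, the edges (by vertex number in listed order) whose endpoints lie on opposite sides of northing = 4286597, where each meets that height, and whether that is right or left of the point:
Z-13: no edge straddles that height → 0 crossings.
Z-6: no edge straddles that height → 0 crossings.
Z-3: 3–4 at easting≈795837.6 (left), 7–1 at easting≈815640.1 (right) → 1 crossing.
Only Z-3 has an odd count, so the point is inside Z-3.

Z-3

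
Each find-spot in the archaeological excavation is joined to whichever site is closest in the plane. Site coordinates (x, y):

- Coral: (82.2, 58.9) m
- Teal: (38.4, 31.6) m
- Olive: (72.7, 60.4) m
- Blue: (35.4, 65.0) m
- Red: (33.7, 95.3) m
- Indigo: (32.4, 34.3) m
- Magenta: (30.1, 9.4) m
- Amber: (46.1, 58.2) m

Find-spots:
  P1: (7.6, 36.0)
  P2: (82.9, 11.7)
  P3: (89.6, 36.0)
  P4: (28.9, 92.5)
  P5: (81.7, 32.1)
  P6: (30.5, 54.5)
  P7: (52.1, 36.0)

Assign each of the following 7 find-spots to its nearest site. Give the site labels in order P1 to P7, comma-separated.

Indigo, Coral, Coral, Red, Coral, Blue, Teal

P1 → Indigo (d²=617.93)
P2 → Coral (d²=2228.33)
P3 → Coral (d²=579.17)
P4 → Red (d²=30.88)
P5 → Coral (d²=718.49)
P6 → Blue (d²=134.26)
P7 → Teal (d²=207.05)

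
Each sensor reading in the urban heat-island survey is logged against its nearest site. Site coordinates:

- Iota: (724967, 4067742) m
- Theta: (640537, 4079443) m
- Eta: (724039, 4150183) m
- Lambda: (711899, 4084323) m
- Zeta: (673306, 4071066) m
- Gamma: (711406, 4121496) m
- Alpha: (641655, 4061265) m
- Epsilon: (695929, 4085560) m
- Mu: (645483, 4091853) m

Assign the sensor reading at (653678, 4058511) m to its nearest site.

Alpha

Squared distances to each site:
Iota: 5167332882.000; Theta: 610834505.000; Eta: 13354425905.000; Lambda: 4055944185.000; Zeta: 542886409.000; Gamma: 7299632209.000; Alpha: 152137045.000; Epsilon: 2516795402.000; Mu: 1178846989.000.
Minimum at Alpha.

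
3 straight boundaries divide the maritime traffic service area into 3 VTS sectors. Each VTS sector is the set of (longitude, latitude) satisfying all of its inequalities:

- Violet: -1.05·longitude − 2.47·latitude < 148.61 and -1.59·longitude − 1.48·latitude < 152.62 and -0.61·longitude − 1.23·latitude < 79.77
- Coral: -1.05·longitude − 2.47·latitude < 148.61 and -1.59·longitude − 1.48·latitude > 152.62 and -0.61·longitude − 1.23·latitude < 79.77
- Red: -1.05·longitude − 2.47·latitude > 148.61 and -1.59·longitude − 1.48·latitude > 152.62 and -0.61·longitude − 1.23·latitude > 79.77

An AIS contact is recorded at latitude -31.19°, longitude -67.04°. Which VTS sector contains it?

Coral

-1.05·-67.04 − 2.47·-31.19 = 147.431, which is < 148.61
-1.59·-67.04 − 1.48·-31.19 = 152.755, which is > 152.62
-0.61·-67.04 − 1.23·-31.19 = 79.258, which is < 79.77
This sign pattern matches Coral.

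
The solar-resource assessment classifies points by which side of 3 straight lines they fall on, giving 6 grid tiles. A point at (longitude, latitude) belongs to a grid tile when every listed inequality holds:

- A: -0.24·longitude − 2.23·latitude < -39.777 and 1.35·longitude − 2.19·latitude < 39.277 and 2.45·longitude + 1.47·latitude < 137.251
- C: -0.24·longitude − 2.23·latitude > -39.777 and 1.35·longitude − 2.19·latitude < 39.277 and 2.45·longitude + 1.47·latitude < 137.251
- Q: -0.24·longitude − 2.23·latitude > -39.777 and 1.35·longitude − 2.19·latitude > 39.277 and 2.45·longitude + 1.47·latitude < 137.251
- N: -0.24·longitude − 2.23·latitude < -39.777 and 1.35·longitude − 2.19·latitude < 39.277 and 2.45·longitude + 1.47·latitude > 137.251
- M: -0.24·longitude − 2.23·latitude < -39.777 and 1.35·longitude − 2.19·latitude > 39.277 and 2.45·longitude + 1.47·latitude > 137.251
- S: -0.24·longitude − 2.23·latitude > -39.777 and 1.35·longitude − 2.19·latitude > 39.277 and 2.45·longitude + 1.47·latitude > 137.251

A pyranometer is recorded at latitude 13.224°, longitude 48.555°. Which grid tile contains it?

-0.24·48.555 − 2.23·13.224 = -41.143, which is < -39.777
1.35·48.555 − 2.19·13.224 = 36.589, which is < 39.277
2.45·48.555 + 1.47·13.224 = 138.399, which is > 137.251
This sign pattern matches N.

N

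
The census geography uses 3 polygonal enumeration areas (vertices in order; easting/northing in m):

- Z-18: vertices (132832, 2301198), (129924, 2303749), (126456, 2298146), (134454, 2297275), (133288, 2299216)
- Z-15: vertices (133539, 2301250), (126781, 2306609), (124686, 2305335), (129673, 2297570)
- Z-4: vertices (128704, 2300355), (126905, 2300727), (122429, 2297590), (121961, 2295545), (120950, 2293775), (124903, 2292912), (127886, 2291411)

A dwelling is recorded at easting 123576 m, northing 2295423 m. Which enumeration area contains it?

Z-4

Cast a ray rightward from (123576, 2295423). For each polygon, the edges (by vertex number in listed order) whose endpoints lie on opposite sides of northing = 2295423, where each meets that height, and whether that is right or left of the point:
Z-18: no edge straddles that height → 0 crossings.
Z-15: no edge straddles that height → 0 crossings.
Z-4: 4–5 at easting≈121891.3 (left), 7–1 at easting≈128252.9 (right) → 1 crossing.
Only Z-4 has an odd count, so the point is inside Z-4.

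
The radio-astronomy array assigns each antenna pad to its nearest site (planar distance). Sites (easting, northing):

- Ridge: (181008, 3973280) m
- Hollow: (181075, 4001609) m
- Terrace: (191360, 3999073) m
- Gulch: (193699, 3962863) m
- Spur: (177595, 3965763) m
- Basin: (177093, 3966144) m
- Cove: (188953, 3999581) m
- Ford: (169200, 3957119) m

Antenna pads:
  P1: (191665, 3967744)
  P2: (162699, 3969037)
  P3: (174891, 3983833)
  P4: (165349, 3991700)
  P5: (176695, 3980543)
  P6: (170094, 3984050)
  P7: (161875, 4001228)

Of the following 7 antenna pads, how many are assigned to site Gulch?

1

P1 → Gulch
P2 → Ford
P3 → Ridge
P4 → Hollow
P5 → Ridge
P6 → Ridge
P7 → Hollow
1 of the 7 goes to Gulch.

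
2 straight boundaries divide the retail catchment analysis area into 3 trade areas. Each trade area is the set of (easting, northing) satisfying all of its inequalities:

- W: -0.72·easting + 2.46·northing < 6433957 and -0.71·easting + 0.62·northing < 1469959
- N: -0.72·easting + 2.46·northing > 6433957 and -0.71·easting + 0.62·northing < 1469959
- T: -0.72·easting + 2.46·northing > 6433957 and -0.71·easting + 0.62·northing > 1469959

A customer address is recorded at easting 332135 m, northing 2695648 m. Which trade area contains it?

W

-0.72·332135 + 2.46·2695648 = 6392156.880, which is < 6433957
-0.71·332135 + 0.62·2695648 = 1435485.910, which is < 1469959
This sign pattern matches W.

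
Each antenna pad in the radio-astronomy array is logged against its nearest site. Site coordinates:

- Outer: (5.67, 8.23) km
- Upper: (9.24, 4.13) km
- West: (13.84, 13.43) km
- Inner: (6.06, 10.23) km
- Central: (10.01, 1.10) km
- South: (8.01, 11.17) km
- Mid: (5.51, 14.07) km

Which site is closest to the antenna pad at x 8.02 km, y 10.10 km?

Squared distances to each site:
Outer: 9.019; Upper: 37.129; West: 44.961; Inner: 3.858; Central: 84.960; South: 1.145; Mid: 22.061.
Minimum at South.

South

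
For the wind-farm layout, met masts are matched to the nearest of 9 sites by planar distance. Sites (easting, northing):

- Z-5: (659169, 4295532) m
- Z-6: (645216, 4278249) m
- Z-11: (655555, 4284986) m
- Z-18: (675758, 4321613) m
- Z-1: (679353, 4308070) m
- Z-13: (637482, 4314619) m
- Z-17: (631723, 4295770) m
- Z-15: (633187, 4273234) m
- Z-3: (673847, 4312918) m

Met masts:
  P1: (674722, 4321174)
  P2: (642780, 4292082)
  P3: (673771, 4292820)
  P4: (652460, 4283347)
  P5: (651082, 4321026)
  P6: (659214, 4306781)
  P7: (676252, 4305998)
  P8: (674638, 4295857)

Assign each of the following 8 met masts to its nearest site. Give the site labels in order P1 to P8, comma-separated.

P1 → Z-18 (d²=1266017.00)
P2 → Z-17 (d²=135858593.00)
P3 → Z-5 (d²=220573348.00)
P4 → Z-11 (d²=12265346.00)
P5 → Z-13 (d²=226009649.00)
P6 → Z-5 (d²=126542026.00)
P7 → Z-1 (d²=13909385.00)
P8 → Z-1 (d²=171388594.00)

Z-18, Z-17, Z-5, Z-11, Z-13, Z-5, Z-1, Z-1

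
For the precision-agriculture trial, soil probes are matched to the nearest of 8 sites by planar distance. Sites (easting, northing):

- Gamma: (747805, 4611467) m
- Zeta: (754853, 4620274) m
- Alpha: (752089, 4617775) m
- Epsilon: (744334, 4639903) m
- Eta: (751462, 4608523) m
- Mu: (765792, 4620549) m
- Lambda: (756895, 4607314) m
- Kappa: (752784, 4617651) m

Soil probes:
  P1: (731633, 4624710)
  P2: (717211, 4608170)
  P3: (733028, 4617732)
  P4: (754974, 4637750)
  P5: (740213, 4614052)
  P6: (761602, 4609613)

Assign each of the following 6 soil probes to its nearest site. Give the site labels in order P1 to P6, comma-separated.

P1 → Epsilon (d²=392142650.00)
P2 → Gamma (d²=946863045.00)
P3 → Gamma (d²=257609954.00)
P4 → Epsilon (d²=117845009.00)
P5 → Gamma (d²=64320689.00)
P6 → Lambda (d²=27441250.00)

Epsilon, Gamma, Gamma, Epsilon, Gamma, Lambda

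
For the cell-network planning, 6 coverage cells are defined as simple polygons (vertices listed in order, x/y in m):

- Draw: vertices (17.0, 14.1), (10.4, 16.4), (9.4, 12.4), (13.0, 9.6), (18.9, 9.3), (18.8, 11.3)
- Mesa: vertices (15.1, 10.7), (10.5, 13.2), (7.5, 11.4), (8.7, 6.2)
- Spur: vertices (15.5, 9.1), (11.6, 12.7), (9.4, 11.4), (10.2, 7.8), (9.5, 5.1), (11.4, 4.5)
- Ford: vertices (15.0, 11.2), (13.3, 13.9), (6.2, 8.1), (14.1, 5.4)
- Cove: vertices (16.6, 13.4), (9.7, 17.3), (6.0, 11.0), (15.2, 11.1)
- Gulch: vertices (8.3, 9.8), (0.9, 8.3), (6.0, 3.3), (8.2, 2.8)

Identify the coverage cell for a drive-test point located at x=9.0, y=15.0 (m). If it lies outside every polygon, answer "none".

Cast a ray rightward from (9.0, 15.0). For each polygon, the edges (by vertex number in listed order) whose endpoints lie on opposite sides of y = 15.0, where each meets that height, and whether that is right or left of the point:
Draw: 1–2 at x≈14.42 (right), 2–3 at x≈10.05 (right) → 2 crossings.
Mesa: no edge straddles that height → 0 crossings.
Spur: no edge straddles that height → 0 crossings.
Ford: no edge straddles that height → 0 crossings.
Cove: 1–2 at x≈13.77 (right), 2–3 at x≈8.35 (left) → 1 crossing.
Gulch: no edge straddles that height → 0 crossings.
Only Cove has an odd count, so the point is inside Cove.

Cove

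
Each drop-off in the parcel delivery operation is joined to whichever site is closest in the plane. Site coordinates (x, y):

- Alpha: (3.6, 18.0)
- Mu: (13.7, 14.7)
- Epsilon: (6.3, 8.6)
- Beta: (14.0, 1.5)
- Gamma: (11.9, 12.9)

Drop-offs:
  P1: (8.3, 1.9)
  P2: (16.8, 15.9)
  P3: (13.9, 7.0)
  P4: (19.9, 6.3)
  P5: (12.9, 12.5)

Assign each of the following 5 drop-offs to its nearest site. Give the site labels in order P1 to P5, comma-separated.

Beta, Mu, Beta, Beta, Gamma

P1 → Beta (d²=32.65)
P2 → Mu (d²=11.05)
P3 → Beta (d²=30.26)
P4 → Beta (d²=57.85)
P5 → Gamma (d²=1.16)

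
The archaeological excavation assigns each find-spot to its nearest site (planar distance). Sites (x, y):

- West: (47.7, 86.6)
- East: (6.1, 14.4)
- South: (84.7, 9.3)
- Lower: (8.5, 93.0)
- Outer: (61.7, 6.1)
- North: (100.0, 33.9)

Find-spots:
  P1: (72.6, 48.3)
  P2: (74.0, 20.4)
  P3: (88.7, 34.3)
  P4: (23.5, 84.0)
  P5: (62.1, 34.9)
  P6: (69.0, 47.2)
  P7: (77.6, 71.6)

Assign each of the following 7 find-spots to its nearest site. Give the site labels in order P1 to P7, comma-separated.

North, South, North, Lower, Outer, North, West

P1 → North (d²=958.12)
P2 → South (d²=237.70)
P3 → North (d²=127.85)
P4 → Lower (d²=306.00)
P5 → Outer (d²=829.60)
P6 → North (d²=1137.89)
P7 → West (d²=1119.01)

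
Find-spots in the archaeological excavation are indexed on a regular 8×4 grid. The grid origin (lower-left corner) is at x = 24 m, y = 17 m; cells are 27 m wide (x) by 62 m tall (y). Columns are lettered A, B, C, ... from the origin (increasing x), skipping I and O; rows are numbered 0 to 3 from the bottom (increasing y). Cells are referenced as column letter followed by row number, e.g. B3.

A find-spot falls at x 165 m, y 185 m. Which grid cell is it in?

F2

Column index: ⌊(165 − 24) / 27⌋ = ⌊5.222⌋ = 5 → column F
Row offset from origin: ⌊(185 − 17) / 62⌋ = ⌊2.710⌋ = 2 → row 2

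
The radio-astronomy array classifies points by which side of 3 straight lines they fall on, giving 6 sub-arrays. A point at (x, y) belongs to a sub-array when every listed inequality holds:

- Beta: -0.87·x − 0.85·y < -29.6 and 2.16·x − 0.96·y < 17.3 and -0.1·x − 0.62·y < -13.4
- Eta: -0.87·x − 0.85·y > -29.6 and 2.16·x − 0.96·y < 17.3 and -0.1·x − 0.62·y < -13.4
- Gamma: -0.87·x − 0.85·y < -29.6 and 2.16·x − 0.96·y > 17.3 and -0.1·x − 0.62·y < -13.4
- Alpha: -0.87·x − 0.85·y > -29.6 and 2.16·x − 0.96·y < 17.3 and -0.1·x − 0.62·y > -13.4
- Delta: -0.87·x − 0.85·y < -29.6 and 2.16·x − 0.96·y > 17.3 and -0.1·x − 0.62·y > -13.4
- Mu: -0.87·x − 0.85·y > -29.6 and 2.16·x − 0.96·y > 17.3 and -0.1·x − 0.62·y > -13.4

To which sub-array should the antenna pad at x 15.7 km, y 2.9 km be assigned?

Mu

-0.87·15.7 − 0.85·2.9 = -16.124, which is > -29.6
2.16·15.7 − 0.96·2.9 = 31.128, which is > 17.3
-0.1·15.7 − 0.62·2.9 = -3.368, which is > -13.4
This sign pattern matches Mu.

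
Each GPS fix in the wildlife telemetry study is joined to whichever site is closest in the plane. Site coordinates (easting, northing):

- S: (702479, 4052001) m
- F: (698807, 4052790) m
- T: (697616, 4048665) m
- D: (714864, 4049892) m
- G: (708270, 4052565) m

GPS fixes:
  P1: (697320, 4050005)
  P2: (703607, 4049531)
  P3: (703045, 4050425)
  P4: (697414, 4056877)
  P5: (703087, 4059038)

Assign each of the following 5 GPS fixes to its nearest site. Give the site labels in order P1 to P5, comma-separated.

T, S, S, F, S

P1 → T (d²=1883216.00)
P2 → S (d²=7373284.00)
P3 → S (d²=2804132.00)
P4 → F (d²=18644018.00)
P5 → S (d²=49889033.00)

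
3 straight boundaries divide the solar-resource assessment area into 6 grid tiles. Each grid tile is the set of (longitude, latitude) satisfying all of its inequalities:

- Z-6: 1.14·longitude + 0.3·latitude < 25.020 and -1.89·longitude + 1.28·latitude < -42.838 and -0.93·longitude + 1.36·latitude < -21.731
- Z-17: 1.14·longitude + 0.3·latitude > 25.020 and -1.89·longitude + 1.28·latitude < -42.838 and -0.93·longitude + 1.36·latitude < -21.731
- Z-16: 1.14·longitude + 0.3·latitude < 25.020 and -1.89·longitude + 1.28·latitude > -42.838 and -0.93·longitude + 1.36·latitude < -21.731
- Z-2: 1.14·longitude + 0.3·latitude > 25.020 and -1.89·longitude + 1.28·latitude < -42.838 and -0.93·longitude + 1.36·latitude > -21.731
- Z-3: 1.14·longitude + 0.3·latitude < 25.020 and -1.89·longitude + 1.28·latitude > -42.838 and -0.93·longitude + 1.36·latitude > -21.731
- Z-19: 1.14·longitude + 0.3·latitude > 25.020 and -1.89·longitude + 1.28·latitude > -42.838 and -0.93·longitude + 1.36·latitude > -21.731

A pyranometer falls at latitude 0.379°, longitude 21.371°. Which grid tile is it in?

Z-3

1.14·21.371 + 0.3·0.379 = 24.477, which is < 25.020
-1.89·21.371 + 1.28·0.379 = -39.906, which is > -42.838
-0.93·21.371 + 1.36·0.379 = -19.360, which is > -21.731
This sign pattern matches Z-3.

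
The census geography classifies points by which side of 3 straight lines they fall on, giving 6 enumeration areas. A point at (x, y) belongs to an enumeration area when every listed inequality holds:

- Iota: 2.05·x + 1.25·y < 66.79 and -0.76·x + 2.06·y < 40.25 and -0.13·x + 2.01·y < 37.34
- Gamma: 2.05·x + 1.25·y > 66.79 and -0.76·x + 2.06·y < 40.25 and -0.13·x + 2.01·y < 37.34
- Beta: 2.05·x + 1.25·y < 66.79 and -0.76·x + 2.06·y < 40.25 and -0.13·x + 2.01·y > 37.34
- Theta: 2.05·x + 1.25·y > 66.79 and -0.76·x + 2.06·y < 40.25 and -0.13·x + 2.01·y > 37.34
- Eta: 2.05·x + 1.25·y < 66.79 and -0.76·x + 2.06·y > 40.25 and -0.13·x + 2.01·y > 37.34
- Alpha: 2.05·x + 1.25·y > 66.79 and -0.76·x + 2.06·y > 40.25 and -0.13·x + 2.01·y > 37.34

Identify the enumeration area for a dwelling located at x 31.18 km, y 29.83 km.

Theta

2.05·31.18 + 1.25·29.83 = 101.206, which is > 66.79
-0.76·31.18 + 2.06·29.83 = 37.753, which is < 40.25
-0.13·31.18 + 2.01·29.83 = 55.905, which is > 37.34
This sign pattern matches Theta.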